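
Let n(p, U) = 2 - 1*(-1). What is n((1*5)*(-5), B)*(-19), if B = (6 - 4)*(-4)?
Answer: -57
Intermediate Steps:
B = -8 (B = 2*(-4) = -8)
n(p, U) = 3 (n(p, U) = 2 + 1 = 3)
n((1*5)*(-5), B)*(-19) = 3*(-19) = -57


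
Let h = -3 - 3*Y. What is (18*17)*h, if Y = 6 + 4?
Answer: -10098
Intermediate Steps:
Y = 10
h = -33 (h = -3 - 3*10 = -3 - 30 = -33)
(18*17)*h = (18*17)*(-33) = 306*(-33) = -10098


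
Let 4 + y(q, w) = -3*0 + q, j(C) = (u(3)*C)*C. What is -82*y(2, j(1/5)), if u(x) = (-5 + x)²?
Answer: 164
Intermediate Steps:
j(C) = 4*C² (j(C) = ((-5 + 3)²*C)*C = ((-2)²*C)*C = (4*C)*C = 4*C²)
y(q, w) = -4 + q (y(q, w) = -4 + (-3*0 + q) = -4 + (0 + q) = -4 + q)
-82*y(2, j(1/5)) = -82*(-4 + 2) = -82*(-2) = 164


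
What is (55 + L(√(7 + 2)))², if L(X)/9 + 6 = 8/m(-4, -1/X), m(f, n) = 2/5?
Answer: 32761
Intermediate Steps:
m(f, n) = ⅖ (m(f, n) = 2*(⅕) = ⅖)
L(X) = 126 (L(X) = -54 + 9*(8/(⅖)) = -54 + 9*(8*(5/2)) = -54 + 9*20 = -54 + 180 = 126)
(55 + L(√(7 + 2)))² = (55 + 126)² = 181² = 32761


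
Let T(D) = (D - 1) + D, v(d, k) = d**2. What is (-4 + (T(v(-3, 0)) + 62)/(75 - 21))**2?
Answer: 18769/2916 ≈ 6.4366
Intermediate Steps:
T(D) = -1 + 2*D (T(D) = (-1 + D) + D = -1 + 2*D)
(-4 + (T(v(-3, 0)) + 62)/(75 - 21))**2 = (-4 + ((-1 + 2*(-3)**2) + 62)/(75 - 21))**2 = (-4 + ((-1 + 2*9) + 62)/54)**2 = (-4 + ((-1 + 18) + 62)*(1/54))**2 = (-4 + (17 + 62)*(1/54))**2 = (-4 + 79*(1/54))**2 = (-4 + 79/54)**2 = (-137/54)**2 = 18769/2916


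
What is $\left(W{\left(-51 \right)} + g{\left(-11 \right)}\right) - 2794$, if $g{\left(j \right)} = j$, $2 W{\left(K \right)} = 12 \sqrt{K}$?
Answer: $-2805 + 6 i \sqrt{51} \approx -2805.0 + 42.849 i$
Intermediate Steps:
$W{\left(K \right)} = 6 \sqrt{K}$ ($W{\left(K \right)} = \frac{12 \sqrt{K}}{2} = 6 \sqrt{K}$)
$\left(W{\left(-51 \right)} + g{\left(-11 \right)}\right) - 2794 = \left(6 \sqrt{-51} - 11\right) - 2794 = \left(6 i \sqrt{51} - 11\right) - 2794 = \left(-11 + 6 i \sqrt{51}\right) - 2794 = -2805 + 6 i \sqrt{51}$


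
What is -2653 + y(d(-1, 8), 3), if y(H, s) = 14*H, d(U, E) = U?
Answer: -2667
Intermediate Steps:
-2653 + y(d(-1, 8), 3) = -2653 + 14*(-1) = -2653 - 14 = -2667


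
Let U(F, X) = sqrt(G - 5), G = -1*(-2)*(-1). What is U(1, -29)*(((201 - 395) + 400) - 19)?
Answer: 187*I*sqrt(7) ≈ 494.76*I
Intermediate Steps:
G = -2 (G = 2*(-1) = -2)
U(F, X) = I*sqrt(7) (U(F, X) = sqrt(-2 - 5) = sqrt(-7) = I*sqrt(7))
U(1, -29)*(((201 - 395) + 400) - 19) = (I*sqrt(7))*(((201 - 395) + 400) - 19) = (I*sqrt(7))*((-194 + 400) - 19) = (I*sqrt(7))*(206 - 19) = (I*sqrt(7))*187 = 187*I*sqrt(7)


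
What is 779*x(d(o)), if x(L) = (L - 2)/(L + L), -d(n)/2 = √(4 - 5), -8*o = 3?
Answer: 779/2 - 779*I/2 ≈ 389.5 - 389.5*I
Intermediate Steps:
o = -3/8 (o = -⅛*3 = -3/8 ≈ -0.37500)
d(n) = -2*I (d(n) = -2*√(4 - 5) = -2*I)
x(L) = (-2 + L)/(2*L) (x(L) = (-2 + L)/((2*L)) = (-2 + L)*(1/(2*L)) = (-2 + L)/(2*L))
779*x(d(o)) = 779*((-2 - 2*I)/(2*((-2*I)))) = 779*((I/2)*(-2 - 2*I)/2) = 779*(I*(-2 - 2*I)/4) = 779*I*(-2 - 2*I)/4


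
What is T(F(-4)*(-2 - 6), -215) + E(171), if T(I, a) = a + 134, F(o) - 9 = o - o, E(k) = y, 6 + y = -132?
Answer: -219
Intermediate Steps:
y = -138 (y = -6 - 132 = -138)
E(k) = -138
F(o) = 9 (F(o) = 9 + (o - o) = 9 + 0 = 9)
T(I, a) = 134 + a
T(F(-4)*(-2 - 6), -215) + E(171) = (134 - 215) - 138 = -81 - 138 = -219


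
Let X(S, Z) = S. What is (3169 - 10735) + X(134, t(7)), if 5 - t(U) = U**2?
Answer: -7432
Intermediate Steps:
t(U) = 5 - U**2
(3169 - 10735) + X(134, t(7)) = (3169 - 10735) + 134 = -7566 + 134 = -7432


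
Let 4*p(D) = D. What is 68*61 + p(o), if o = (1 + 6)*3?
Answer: 16613/4 ≈ 4153.3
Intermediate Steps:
o = 21 (o = 7*3 = 21)
p(D) = D/4
68*61 + p(o) = 68*61 + (1/4)*21 = 4148 + 21/4 = 16613/4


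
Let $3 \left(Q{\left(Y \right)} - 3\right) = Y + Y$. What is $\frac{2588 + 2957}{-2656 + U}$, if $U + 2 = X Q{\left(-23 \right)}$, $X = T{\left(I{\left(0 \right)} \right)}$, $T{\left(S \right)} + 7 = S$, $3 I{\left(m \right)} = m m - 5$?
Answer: $- \frac{9981}{4592} \approx -2.1736$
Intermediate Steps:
$I{\left(m \right)} = - \frac{5}{3} + \frac{m^{2}}{3}$ ($I{\left(m \right)} = \frac{m m - 5}{3} = \frac{m^{2} - 5}{3} = \frac{-5 + m^{2}}{3} = - \frac{5}{3} + \frac{m^{2}}{3}$)
$Q{\left(Y \right)} = 3 + \frac{2 Y}{3}$ ($Q{\left(Y \right)} = 3 + \frac{Y + Y}{3} = 3 + \frac{2 Y}{3}$)
$T{\left(S \right)} = -7 + S$
$X = - \frac{26}{3}$ ($X = -7 - \left(\frac{5}{3} - \frac{0^{2}}{3}\right) = -7 + \left(- \frac{5}{3} + \frac{1}{3} \cdot 0\right) = -7 + \left(- \frac{5}{3} + 0\right) = -7 - \frac{5}{3} = - \frac{26}{3} \approx -8.6667$)
$U = \frac{944}{9}$ ($U = -2 - \frac{26 \left(3 + \frac{2}{3} \left(-23\right)\right)}{3} = -2 - \frac{26 \left(3 - \frac{46}{3}\right)}{3} = -2 - - \frac{962}{9} = -2 + \frac{962}{9} = \frac{944}{9} \approx 104.89$)
$\frac{2588 + 2957}{-2656 + U} = \frac{2588 + 2957}{-2656 + \frac{944}{9}} = \frac{5545}{- \frac{22960}{9}} = 5545 \left(- \frac{9}{22960}\right) = - \frac{9981}{4592}$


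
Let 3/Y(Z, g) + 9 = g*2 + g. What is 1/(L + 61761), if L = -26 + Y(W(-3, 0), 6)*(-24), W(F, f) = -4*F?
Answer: 1/61727 ≈ 1.6200e-5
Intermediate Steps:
Y(Z, g) = 3/(-9 + 3*g) (Y(Z, g) = 3/(-9 + (g*2 + g)) = 3/(-9 + (2*g + g)) = 3/(-9 + 3*g))
L = -34 (L = -26 - 24/(-3 + 6) = -26 - 24/3 = -26 + (⅓)*(-24) = -26 - 8 = -34)
1/(L + 61761) = 1/(-34 + 61761) = 1/61727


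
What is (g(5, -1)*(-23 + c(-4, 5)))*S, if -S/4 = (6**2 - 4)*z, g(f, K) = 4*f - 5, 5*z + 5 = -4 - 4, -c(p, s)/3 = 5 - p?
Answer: -249600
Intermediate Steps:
c(p, s) = -15 + 3*p (c(p, s) = -3*(5 - p) = -15 + 3*p)
z = -13/5 (z = -1 + (-4 - 4)/5 = -1 + (1/5)*(-8) = -1 - 8/5 = -13/5 ≈ -2.6000)
g(f, K) = -5 + 4*f
S = 1664/5 (S = -4*(6**2 - 4)*(-13)/5 = -4*(36 - 4)*(-13)/5 = -128*(-13)/5 = -4*(-416/5) = 1664/5 ≈ 332.80)
(g(5, -1)*(-23 + c(-4, 5)))*S = ((-5 + 4*5)*(-23 + (-15 + 3*(-4))))*(1664/5) = ((-5 + 20)*(-23 + (-15 - 12)))*(1664/5) = (15*(-23 - 27))*(1664/5) = (15*(-50))*(1664/5) = -750*1664/5 = -249600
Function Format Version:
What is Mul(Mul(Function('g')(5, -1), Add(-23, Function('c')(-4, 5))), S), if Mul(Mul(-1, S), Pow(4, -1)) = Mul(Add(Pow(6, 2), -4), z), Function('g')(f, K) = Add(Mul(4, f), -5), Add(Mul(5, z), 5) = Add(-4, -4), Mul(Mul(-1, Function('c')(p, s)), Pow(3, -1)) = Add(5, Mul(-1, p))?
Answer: -249600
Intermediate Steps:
Function('c')(p, s) = Add(-15, Mul(3, p)) (Function('c')(p, s) = Mul(-3, Add(5, Mul(-1, p))) = Add(-15, Mul(3, p)))
z = Rational(-13, 5) (z = Add(-1, Mul(Rational(1, 5), Add(-4, -4))) = Add(-1, Mul(Rational(1, 5), -8)) = Add(-1, Rational(-8, 5)) = Rational(-13, 5) ≈ -2.6000)
Function('g')(f, K) = Add(-5, Mul(4, f))
S = Rational(1664, 5) (S = Mul(-4, Mul(Add(Pow(6, 2), -4), Rational(-13, 5))) = Mul(-4, Mul(Add(36, -4), Rational(-13, 5))) = Mul(-4, Mul(32, Rational(-13, 5))) = Mul(-4, Rational(-416, 5)) = Rational(1664, 5) ≈ 332.80)
Mul(Mul(Function('g')(5, -1), Add(-23, Function('c')(-4, 5))), S) = Mul(Mul(Add(-5, Mul(4, 5)), Add(-23, Add(-15, Mul(3, -4)))), Rational(1664, 5)) = Mul(Mul(Add(-5, 20), Add(-23, Add(-15, -12))), Rational(1664, 5)) = Mul(Mul(15, Add(-23, -27)), Rational(1664, 5)) = Mul(Mul(15, -50), Rational(1664, 5)) = Mul(-750, Rational(1664, 5)) = -249600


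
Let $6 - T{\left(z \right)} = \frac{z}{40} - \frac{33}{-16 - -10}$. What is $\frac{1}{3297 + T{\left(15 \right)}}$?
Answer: $\frac{8}{26377} \approx 0.00030329$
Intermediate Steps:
$T{\left(z \right)} = \frac{1}{2} - \frac{z}{40}$ ($T{\left(z \right)} = 6 - \left(\frac{z}{40} - \frac{33}{-16 - -10}\right) = 6 - \left(z \frac{1}{40} - \frac{33}{-16 + 10}\right) = 6 - \left(\frac{z}{40} - \frac{33}{-6}\right) = 6 - \left(\frac{z}{40} - - \frac{11}{2}\right) = 6 - \left(\frac{z}{40} + \frac{11}{2}\right) = 6 - \left(\frac{11}{2} + \frac{z}{40}\right) = \frac{1}{2} - \frac{z}{40}$)
$\frac{1}{3297 + T{\left(15 \right)}} = \frac{1}{3297 + \left(\frac{1}{2} - \frac{3}{8}\right)} = \frac{1}{3297 + \frac{1}{8}} = \frac{1}{\frac{26377}{8}} = \frac{8}{26377}$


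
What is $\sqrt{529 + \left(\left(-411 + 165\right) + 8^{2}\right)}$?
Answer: $\sqrt{347} \approx 18.628$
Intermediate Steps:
$\sqrt{529 + \left(\left(-411 + 165\right) + 8^{2}\right)} = \sqrt{529 + \left(-246 + 64\right)} = \sqrt{529 - 182} = \sqrt{347}$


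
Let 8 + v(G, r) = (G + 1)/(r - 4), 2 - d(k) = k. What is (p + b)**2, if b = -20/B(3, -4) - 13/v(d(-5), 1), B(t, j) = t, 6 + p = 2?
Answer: 822649/9216 ≈ 89.263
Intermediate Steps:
p = -4 (p = -6 + 2 = -4)
d(k) = 2 - k
v(G, r) = -8 + (1 + G)/(-4 + r) (v(G, r) = -8 + (G + 1)/(r - 4) = -8 + (1 + G)/(-4 + r))
b = -523/96 (b = -20/3 - 13*(-4 + 1)/(33 + (2 - 1*(-5)) - 8*1) = -20*1/3 - 13*(-3/(33 + (2 + 5) - 8)) = -20/3 - 13*(-3/(33 + 7 - 8)) = -20/3 - 13/((-1/3*32)) = -20/3 - 13/(-32/3) = -20/3 - 13*(-3/32) = -20/3 + 39/32 = -523/96 ≈ -5.4479)
(p + b)**2 = (-4 - 523/96)**2 = (-907/96)**2 = 822649/9216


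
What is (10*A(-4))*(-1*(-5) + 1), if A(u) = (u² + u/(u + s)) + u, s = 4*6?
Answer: 708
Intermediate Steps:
s = 24
A(u) = u + u² + u/(24 + u) (A(u) = (u² + u/(u + 24)) + u = (u² + u/(24 + u)) + u = u + u² + u/(24 + u))
(10*A(-4))*(-1*(-5) + 1) = (10*(-4*(25 + (-4)² + 25*(-4))/(24 - 4)))*(-1*(-5) + 1) = (10*(-4*(25 + 16 - 100)/20))*(5 + 1) = (10*(-4*1/20*(-59)))*6 = (10*(59/5))*6 = 118*6 = 708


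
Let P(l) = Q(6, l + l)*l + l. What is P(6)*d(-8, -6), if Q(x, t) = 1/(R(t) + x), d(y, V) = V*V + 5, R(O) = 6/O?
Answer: 3690/13 ≈ 283.85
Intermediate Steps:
d(y, V) = 5 + V² (d(y, V) = V² + 5 = 5 + V²)
Q(x, t) = 1/(x + 6/t) (Q(x, t) = 1/(6/t + x) = 1/(x + 6/t))
P(l) = l + 2*l²/(6 + 12*l) (P(l) = ((l + l)/(6 + (l + l)*6))*l + l = ((2*l)/(6 + (2*l)*6))*l + l = ((2*l)/(6 + 12*l))*l + l = (2*l/(6 + 12*l))*l + l = 2*l²/(6 + 12*l) + l = l + 2*l²/(6 + 12*l))
P(6)*d(-8, -6) = ((⅓)*6*(3 + 7*6)/(1 + 2*6))*(5 + (-6)²) = ((⅓)*6*(3 + 42)/(1 + 12))*(5 + 36) = ((⅓)*6*45/13)*41 = ((⅓)*6*(1/13)*45)*41 = (90/13)*41 = 3690/13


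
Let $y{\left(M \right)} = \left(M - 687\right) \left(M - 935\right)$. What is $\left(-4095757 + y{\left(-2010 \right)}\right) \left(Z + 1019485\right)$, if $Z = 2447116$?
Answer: $13335695119708$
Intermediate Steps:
$y{\left(M \right)} = \left(-935 + M\right) \left(-687 + M\right)$ ($y{\left(M \right)} = \left(-687 + M\right) \left(-935 + M\right) = \left(-935 + M\right) \left(-687 + M\right)$)
$\left(-4095757 + y{\left(-2010 \right)}\right) \left(Z + 1019485\right) = \left(-4095757 + \left(642345 + \left(-2010\right)^{2} - -3260220\right)\right) \left(2447116 + 1019485\right) = \left(-4095757 + \left(642345 + 4040100 + 3260220\right)\right) 3466601 = \left(-4095757 + 7942665\right) 3466601 = 3846908 \cdot 3466601 = 13335695119708$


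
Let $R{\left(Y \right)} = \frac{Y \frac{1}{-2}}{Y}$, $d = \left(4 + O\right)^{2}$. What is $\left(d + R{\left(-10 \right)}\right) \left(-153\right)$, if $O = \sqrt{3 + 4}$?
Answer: $- \frac{6885}{2} - 1224 \sqrt{7} \approx -6680.9$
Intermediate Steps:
$O = \sqrt{7} \approx 2.6458$
$d = \left(4 + \sqrt{7}\right)^{2} \approx 44.166$
$R{\left(Y \right)} = - \frac{1}{2}$ ($R{\left(Y \right)} = \frac{Y \left(- \frac{1}{2}\right)}{Y} = \frac{\left(- \frac{1}{2}\right) Y}{Y} = - \frac{1}{2}$)
$\left(d + R{\left(-10 \right)}\right) \left(-153\right) = \left(\left(4 + \sqrt{7}\right)^{2} - \frac{1}{2}\right) \left(-153\right) = \left(- \frac{1}{2} + \left(4 + \sqrt{7}\right)^{2}\right) \left(-153\right) = \frac{153}{2} - 153 \left(4 + \sqrt{7}\right)^{2}$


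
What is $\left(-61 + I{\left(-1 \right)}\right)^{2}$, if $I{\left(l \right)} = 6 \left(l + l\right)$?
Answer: $5329$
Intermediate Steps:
$I{\left(l \right)} = 12 l$ ($I{\left(l \right)} = 6 \cdot 2 l = 12 l$)
$\left(-61 + I{\left(-1 \right)}\right)^{2} = \left(-61 + 12 \left(-1\right)\right)^{2} = \left(-61 - 12\right)^{2} = \left(-73\right)^{2} = 5329$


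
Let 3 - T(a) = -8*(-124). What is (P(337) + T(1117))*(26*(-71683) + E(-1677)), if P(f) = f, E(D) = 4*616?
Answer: 1213563688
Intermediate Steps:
E(D) = 2464
T(a) = -989 (T(a) = 3 - (-8)*(-124) = 3 - 1*992 = 3 - 992 = -989)
(P(337) + T(1117))*(26*(-71683) + E(-1677)) = (337 - 989)*(26*(-71683) + 2464) = -652*(-1863758 + 2464) = -652*(-1861294) = 1213563688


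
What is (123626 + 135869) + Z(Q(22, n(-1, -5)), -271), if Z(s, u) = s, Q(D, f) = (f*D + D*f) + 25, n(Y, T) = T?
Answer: 259300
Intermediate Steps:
Q(D, f) = 25 + 2*D*f (Q(D, f) = (D*f + D*f) + 25 = 2*D*f + 25 = 25 + 2*D*f)
(123626 + 135869) + Z(Q(22, n(-1, -5)), -271) = (123626 + 135869) + (25 + 2*22*(-5)) = 259495 + (25 - 220) = 259495 - 195 = 259300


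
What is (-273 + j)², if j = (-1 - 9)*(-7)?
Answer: 41209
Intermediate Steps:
j = 70 (j = -10*(-7) = 70)
(-273 + j)² = (-273 + 70)² = (-203)² = 41209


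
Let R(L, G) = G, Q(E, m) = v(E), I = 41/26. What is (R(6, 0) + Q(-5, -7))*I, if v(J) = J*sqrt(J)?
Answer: -205*I*sqrt(5)/26 ≈ -17.631*I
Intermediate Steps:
I = 41/26 (I = 41*(1/26) = 41/26 ≈ 1.5769)
v(J) = J**(3/2)
Q(E, m) = E**(3/2)
(R(6, 0) + Q(-5, -7))*I = (0 + (-5)**(3/2))*(41/26) = (0 - 5*I*sqrt(5))*(41/26) = -5*I*sqrt(5)*(41/26) = -205*I*sqrt(5)/26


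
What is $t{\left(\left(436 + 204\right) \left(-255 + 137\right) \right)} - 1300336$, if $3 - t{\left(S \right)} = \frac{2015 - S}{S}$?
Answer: $- \frac{19640214125}{15104} \approx -1.3003 \cdot 10^{6}$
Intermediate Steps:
$t{\left(S \right)} = 3 - \frac{2015 - S}{S}$
$t{\left(\left(436 + 204\right) \left(-255 + 137\right) \right)} - 1300336 = \left(4 - \frac{2015}{\left(436 + 204\right) \left(-255 + 137\right)}\right) - 1300336 = \left(4 - \frac{2015}{640 \left(-118\right)}\right) - 1300336 = \left(4 - \frac{2015}{-75520}\right) - 1300336 = \left(4 - - \frac{403}{15104}\right) - 1300336 = \left(4 + \frac{403}{15104}\right) - 1300336 = \frac{60819}{15104} - 1300336 = - \frac{19640214125}{15104}$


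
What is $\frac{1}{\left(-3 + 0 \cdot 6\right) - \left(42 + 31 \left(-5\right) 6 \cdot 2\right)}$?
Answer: $\frac{1}{1815} \approx 0.00055096$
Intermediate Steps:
$\frac{1}{\left(-3 + 0 \cdot 6\right) - \left(42 + 31 \left(-5\right) 6 \cdot 2\right)} = \frac{1}{\left(-3 + 0\right) - \left(42 + 31 \left(\left(-30\right) 2\right)\right)} = \frac{1}{-3 - -1818} = \frac{1}{-3 + \left(-42 + 1860\right)} = \frac{1}{-3 + 1818} = \frac{1}{1815}$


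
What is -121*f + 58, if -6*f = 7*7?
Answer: 6277/6 ≈ 1046.2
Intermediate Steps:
f = -49/6 (f = -7*7/6 = -⅙*49 = -49/6 ≈ -8.1667)
-121*f + 58 = -121*(-49/6) + 58 = 5929/6 + 58 = 6277/6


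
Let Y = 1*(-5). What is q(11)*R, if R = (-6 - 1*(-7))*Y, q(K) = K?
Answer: -55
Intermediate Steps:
Y = -5
R = -5 (R = (-6 - 1*(-7))*(-5) = (-6 + 7)*(-5) = 1*(-5) = -5)
q(11)*R = 11*(-5) = -55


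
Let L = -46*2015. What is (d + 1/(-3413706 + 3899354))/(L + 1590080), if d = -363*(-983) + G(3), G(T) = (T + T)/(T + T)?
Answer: 57764591947/242401486240 ≈ 0.23830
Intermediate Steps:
G(T) = 1 (G(T) = (2*T)/((2*T)) = (2*T)*(1/(2*T)) = 1)
L = -92690
d = 356830 (d = -363*(-983) + 1 = 356829 + 1 = 356830)
(d + 1/(-3413706 + 3899354))/(L + 1590080) = (356830 + 1/(-3413706 + 3899354))/(-92690 + 1590080) = (356830 + 1/485648)/1497390 = (356830 + 1/485648)*(1/1497390) = (173293775841/485648)*(1/1497390) = 57764591947/242401486240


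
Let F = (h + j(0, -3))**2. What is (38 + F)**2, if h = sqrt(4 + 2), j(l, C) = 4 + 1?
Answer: 5361 + 1380*sqrt(6) ≈ 8741.3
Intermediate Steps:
j(l, C) = 5
h = sqrt(6) ≈ 2.4495
F = (5 + sqrt(6))**2 (F = (sqrt(6) + 5)**2 = (5 + sqrt(6))**2 ≈ 55.495)
(38 + F)**2 = (38 + (5 + sqrt(6))**2)**2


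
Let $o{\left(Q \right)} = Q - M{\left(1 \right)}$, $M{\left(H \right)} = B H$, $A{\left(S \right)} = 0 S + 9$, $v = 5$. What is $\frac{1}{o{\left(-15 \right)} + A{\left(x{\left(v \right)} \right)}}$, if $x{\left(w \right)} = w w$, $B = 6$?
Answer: $- \frac{1}{12} \approx -0.083333$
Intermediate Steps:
$x{\left(w \right)} = w^{2}$
$A{\left(S \right)} = 9$ ($A{\left(S \right)} = 0 + 9 = 9$)
$M{\left(H \right)} = 6 H$
$o{\left(Q \right)} = -6 + Q$ ($o{\left(Q \right)} = Q - 6 \cdot 1 = Q - 6 = -6 + Q$)
$\frac{1}{o{\left(-15 \right)} + A{\left(x{\left(v \right)} \right)}} = \frac{1}{\left(-6 - 15\right) + 9} = \frac{1}{-21 + 9} = \frac{1}{-12} = - \frac{1}{12}$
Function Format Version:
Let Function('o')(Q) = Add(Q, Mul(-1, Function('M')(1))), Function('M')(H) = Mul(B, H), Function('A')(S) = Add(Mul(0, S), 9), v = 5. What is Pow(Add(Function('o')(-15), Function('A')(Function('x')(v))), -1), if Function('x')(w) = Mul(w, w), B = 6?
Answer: Rational(-1, 12) ≈ -0.083333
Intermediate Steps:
Function('x')(w) = Pow(w, 2)
Function('A')(S) = 9 (Function('A')(S) = Add(0, 9) = 9)
Function('M')(H) = Mul(6, H)
Function('o')(Q) = Add(-6, Q) (Function('o')(Q) = Add(Q, Mul(-1, Mul(6, 1))) = Add(Q, Mul(-1, 6)) = Add(Q, -6) = Add(-6, Q))
Pow(Add(Function('o')(-15), Function('A')(Function('x')(v))), -1) = Pow(Add(Add(-6, -15), 9), -1) = Pow(Add(-21, 9), -1) = Pow(-12, -1) = Rational(-1, 12)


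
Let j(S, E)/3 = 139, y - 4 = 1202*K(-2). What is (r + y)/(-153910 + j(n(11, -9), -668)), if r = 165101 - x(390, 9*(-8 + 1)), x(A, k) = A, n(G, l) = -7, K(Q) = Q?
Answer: -162311/153493 ≈ -1.0574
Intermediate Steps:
y = -2400 (y = 4 + 1202*(-2) = 4 - 2404 = -2400)
j(S, E) = 417 (j(S, E) = 3*139 = 417)
r = 164711 (r = 165101 - 1*390 = 165101 - 390 = 164711)
(r + y)/(-153910 + j(n(11, -9), -668)) = (164711 - 2400)/(-153910 + 417) = 162311/(-153493) = 162311*(-1/153493) = -162311/153493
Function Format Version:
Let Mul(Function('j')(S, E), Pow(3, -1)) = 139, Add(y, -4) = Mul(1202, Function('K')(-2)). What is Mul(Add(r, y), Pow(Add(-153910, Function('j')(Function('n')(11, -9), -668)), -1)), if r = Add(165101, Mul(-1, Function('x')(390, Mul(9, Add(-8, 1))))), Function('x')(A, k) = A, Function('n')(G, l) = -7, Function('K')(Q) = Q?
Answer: Rational(-162311, 153493) ≈ -1.0574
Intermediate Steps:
y = -2400 (y = Add(4, Mul(1202, -2)) = Add(4, -2404) = -2400)
Function('j')(S, E) = 417 (Function('j')(S, E) = Mul(3, 139) = 417)
r = 164711 (r = Add(165101, Mul(-1, 390)) = Add(165101, -390) = 164711)
Mul(Add(r, y), Pow(Add(-153910, Function('j')(Function('n')(11, -9), -668)), -1)) = Mul(Add(164711, -2400), Pow(Add(-153910, 417), -1)) = Mul(162311, Pow(-153493, -1)) = Mul(162311, Rational(-1, 153493)) = Rational(-162311, 153493)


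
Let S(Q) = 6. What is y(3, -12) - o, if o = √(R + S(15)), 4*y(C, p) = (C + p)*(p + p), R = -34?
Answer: 54 - 2*I*√7 ≈ 54.0 - 5.2915*I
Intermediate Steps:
y(C, p) = p*(C + p)/2 (y(C, p) = ((C + p)*(p + p))/4 = ((C + p)*(2*p))/4 = (2*p*(C + p))/4 = p*(C + p)/2)
o = 2*I*√7 (o = √(-34 + 6) = √(-28) = 2*I*√7 ≈ 5.2915*I)
y(3, -12) - o = (½)*(-12)*(3 - 12) - 2*I*√7 = (½)*(-12)*(-9) - 2*I*√7 = 54 - 2*I*√7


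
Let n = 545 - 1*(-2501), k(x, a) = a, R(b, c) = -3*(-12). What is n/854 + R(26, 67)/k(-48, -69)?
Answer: 29905/9821 ≈ 3.0450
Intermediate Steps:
R(b, c) = 36
n = 3046 (n = 545 + 2501 = 3046)
n/854 + R(26, 67)/k(-48, -69) = 3046/854 + 36/(-69) = 3046*(1/854) + 36*(-1/69) = 1523/427 - 12/23 = 29905/9821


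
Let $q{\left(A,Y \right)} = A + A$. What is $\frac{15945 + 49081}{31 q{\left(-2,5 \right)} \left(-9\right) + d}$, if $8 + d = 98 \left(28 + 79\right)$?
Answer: $\frac{32513}{5797} \approx 5.6086$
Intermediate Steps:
$q{\left(A,Y \right)} = 2 A$
$d = 10478$ ($d = -8 + 98 \left(28 + 79\right) = -8 + 98 \cdot 107 = -8 + 10486 = 10478$)
$\frac{15945 + 49081}{31 q{\left(-2,5 \right)} \left(-9\right) + d} = \frac{15945 + 49081}{31 \cdot 2 \left(-2\right) \left(-9\right) + 10478} = \frac{65026}{31 \left(-4\right) \left(-9\right) + 10478} = \frac{65026}{\left(-124\right) \left(-9\right) + 10478} = \frac{65026}{1116 + 10478} = \frac{65026}{11594} = 65026 \cdot \frac{1}{11594} = \frac{32513}{5797}$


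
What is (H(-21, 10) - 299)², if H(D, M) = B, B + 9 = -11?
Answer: 101761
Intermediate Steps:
B = -20 (B = -9 - 11 = -20)
H(D, M) = -20
(H(-21, 10) - 299)² = (-20 - 299)² = (-319)² = 101761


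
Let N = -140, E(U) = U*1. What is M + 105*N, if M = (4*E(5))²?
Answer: -14300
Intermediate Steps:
E(U) = U
M = 400 (M = (4*5)² = 20² = 400)
M + 105*N = 400 + 105*(-140) = 400 - 14700 = -14300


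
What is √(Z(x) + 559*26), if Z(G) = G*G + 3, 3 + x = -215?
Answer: √62061 ≈ 249.12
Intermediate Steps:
x = -218 (x = -3 - 215 = -218)
Z(G) = 3 + G² (Z(G) = G² + 3 = 3 + G²)
√(Z(x) + 559*26) = √((3 + (-218)²) + 559*26) = √((3 + 47524) + 14534) = √(47527 + 14534) = √62061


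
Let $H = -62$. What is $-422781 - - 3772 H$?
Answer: $-656645$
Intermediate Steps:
$-422781 - - 3772 H = -422781 - \left(-3772\right) \left(-62\right) = -422781 - 233864 = -656645$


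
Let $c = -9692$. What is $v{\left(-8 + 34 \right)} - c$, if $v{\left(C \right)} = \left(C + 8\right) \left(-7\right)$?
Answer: $9454$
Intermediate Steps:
$v{\left(C \right)} = -56 - 7 C$ ($v{\left(C \right)} = \left(8 + C\right) \left(-7\right) = -56 - 7 C$)
$v{\left(-8 + 34 \right)} - c = \left(-56 - 7 \left(-8 + 34\right)\right) - -9692 = \left(-56 - 182\right) + 9692 = -238 + 9692 = 9454$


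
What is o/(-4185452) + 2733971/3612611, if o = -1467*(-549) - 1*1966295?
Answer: 3909206962781/3780102483793 ≈ 1.0342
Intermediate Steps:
o = -1160912 (o = 805383 - 1966295 = -1160912)
o/(-4185452) + 2733971/3612611 = -1160912/(-4185452) + 2733971/3612611 = -1160912*(-1/4185452) + 2733971*(1/3612611) = 290228/1046363 + 2733971/3612611 = 3909206962781/3780102483793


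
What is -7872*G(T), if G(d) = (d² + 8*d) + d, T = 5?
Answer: -551040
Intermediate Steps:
G(d) = d² + 9*d
-7872*G(T) = -39360*(9 + 5) = -39360*14 = -7872*70 = -551040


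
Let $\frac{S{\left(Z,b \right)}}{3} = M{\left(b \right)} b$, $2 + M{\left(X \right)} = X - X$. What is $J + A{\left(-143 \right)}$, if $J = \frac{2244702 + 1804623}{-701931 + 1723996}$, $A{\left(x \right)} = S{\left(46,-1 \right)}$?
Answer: $\frac{2036343}{204413} \approx 9.9619$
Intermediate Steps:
$M{\left(X \right)} = -2$ ($M{\left(X \right)} = -2 + \left(X - X\right) = -2 + 0 = -2$)
$S{\left(Z,b \right)} = - 6 b$ ($S{\left(Z,b \right)} = 3 \left(- 2 b\right) = - 6 b$)
$A{\left(x \right)} = 6$ ($A{\left(x \right)} = \left(-6\right) \left(-1\right) = 6$)
$J = \frac{809865}{204413}$ ($J = \frac{4049325}{1022065} = 4049325 \cdot \frac{1}{1022065} = \frac{809865}{204413} \approx 3.9619$)
$J + A{\left(-143 \right)} = \frac{809865}{204413} + 6 = \frac{2036343}{204413}$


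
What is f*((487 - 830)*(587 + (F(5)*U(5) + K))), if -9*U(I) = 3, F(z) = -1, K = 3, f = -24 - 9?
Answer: 6681983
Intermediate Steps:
f = -33
U(I) = -1/3 (U(I) = -1/9*3 = -1/3)
f*((487 - 830)*(587 + (F(5)*U(5) + K))) = -33*(487 - 830)*(587 + (-1*(-1/3) + 3)) = -(-11319)*(587 + (1/3 + 3)) = -(-11319)*(587 + 10/3) = -(-11319)*1771/3 = -33*(-607453/3) = 6681983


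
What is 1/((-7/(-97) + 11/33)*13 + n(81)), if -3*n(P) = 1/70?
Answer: 6790/35761 ≈ 0.18987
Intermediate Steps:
n(P) = -1/210 (n(P) = -⅓/70 = -⅓*1/70 = -1/210)
1/((-7/(-97) + 11/33)*13 + n(81)) = 1/((-7/(-97) + 11/33)*13 - 1/210) = 1/((-7*(-1/97) + 11*(1/33))*13 - 1/210) = 1/((7/97 + ⅓)*13 - 1/210) = 1/((118/291)*13 - 1/210) = 1/(1534/291 - 1/210) = 1/(35761/6790) = 6790/35761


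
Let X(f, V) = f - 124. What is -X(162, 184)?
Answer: -38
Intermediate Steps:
X(f, V) = -124 + f
-X(162, 184) = -(-124 + 162) = -1*38 = -38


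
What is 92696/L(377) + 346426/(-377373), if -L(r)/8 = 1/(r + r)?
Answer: -3296956543480/377373 ≈ -8.7366e+6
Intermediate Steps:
L(r) = -4/r (L(r) = -8/(r + r) = -8*1/(2*r) = -4/r)
92696/L(377) + 346426/(-377373) = 92696/((-4/377)) + 346426/(-377373) = 92696/((-4*1/377)) + 346426*(-1/377373) = 92696/(-4/377) - 346426/377373 = 92696*(-377/4) - 346426/377373 = -8736598 - 346426/377373 = -3296956543480/377373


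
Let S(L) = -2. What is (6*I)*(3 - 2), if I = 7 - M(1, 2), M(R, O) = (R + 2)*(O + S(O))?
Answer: 42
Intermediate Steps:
M(R, O) = (-2 + O)*(2 + R) (M(R, O) = (R + 2)*(O - 2) = (2 + R)*(-2 + O) = (-2 + O)*(2 + R))
I = 7 (I = 7 - (-4 - 2*1 + 2*2 + 2*1) = 7 - (-4 - 2 + 4 + 2) = 7 - 1*0 = 7 + 0 = 7)
(6*I)*(3 - 2) = (6*7)*(3 - 2) = 42*1 = 42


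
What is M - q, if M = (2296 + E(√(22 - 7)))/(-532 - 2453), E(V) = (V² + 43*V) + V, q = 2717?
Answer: -8112556/2985 - 44*√15/2985 ≈ -2717.8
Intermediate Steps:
E(V) = V² + 44*V
M = -2296/2985 - √15*(44 + √15)/2985 (M = (2296 + √(22 - 7)*(44 + √(22 - 7)))/(-532 - 2453) = (2296 + √15*(44 + √15))/(-2985) = (2296 + √15*(44 + √15))*(-1/2985) = -2296/2985 - √15*(44 + √15)/2985 ≈ -0.83129)
M - q = (-2311/2985 - 44*√15/2985) - 1*2717 = (-2311/2985 - 44*√15/2985) - 2717 = -8112556/2985 - 44*√15/2985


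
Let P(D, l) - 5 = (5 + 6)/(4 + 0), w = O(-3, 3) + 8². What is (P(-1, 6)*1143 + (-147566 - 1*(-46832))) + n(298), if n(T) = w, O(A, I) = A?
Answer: -367259/4 ≈ -91815.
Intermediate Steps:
w = 61 (w = -3 + 8² = -3 + 64 = 61)
n(T) = 61
P(D, l) = 31/4 (P(D, l) = 5 + (5 + 6)/(4 + 0) = 5 + 11/4 = 31/4)
(P(-1, 6)*1143 + (-147566 - 1*(-46832))) + n(298) = ((31/4)*1143 + (-147566 - 1*(-46832))) + 61 = (35433/4 + (-147566 + 46832)) + 61 = (35433/4 - 100734) + 61 = -367503/4 + 61 = -367259/4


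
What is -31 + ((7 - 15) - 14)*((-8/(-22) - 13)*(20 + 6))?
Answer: 7197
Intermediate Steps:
-31 + ((7 - 15) - 14)*((-8/(-22) - 13)*(20 + 6)) = -31 + (-8 - 14)*((-8*(-1/22) - 13)*26) = -31 - 22*(4/11 - 13)*26 = -31 - (-278)*26 = -31 - 22*(-3614/11) = -31 + 7228 = 7197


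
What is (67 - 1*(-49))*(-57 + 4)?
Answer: -6148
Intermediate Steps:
(67 - 1*(-49))*(-57 + 4) = (67 + 49)*(-53) = 116*(-53) = -6148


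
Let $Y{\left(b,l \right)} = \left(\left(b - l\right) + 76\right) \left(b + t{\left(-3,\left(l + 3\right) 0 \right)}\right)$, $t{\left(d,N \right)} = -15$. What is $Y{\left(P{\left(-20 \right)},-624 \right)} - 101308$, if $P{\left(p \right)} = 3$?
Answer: $-109744$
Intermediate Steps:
$Y{\left(b,l \right)} = \left(-15 + b\right) \left(76 + b - l\right)$ ($Y{\left(b,l \right)} = \left(\left(b - l\right) + 76\right) \left(b - 15\right) = \left(76 + b - l\right) \left(-15 + b\right) = \left(-15 + b\right) \left(76 + b - l\right)$)
$Y{\left(P{\left(-20 \right)},-624 \right)} - 101308 = \left(-1140 + 3^{2} + 15 \left(-624\right) + 61 \cdot 3 - 3 \left(-624\right)\right) - 101308 = \left(-1140 + 9 - 9360 + 183 + 1872\right) - 101308 = -8436 - 101308 = -109744$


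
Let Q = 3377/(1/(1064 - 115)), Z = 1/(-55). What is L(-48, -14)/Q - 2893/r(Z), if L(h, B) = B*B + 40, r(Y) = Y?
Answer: 509927456131/3204773 ≈ 1.5912e+5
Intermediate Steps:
Z = -1/55 ≈ -0.018182
L(h, B) = 40 + B² (L(h, B) = B² + 40 = 40 + B²)
Q = 3204773 (Q = 3377/(1/949) = 3377*949 = 3204773)
L(-48, -14)/Q - 2893/r(Z) = (40 + (-14)²)/3204773 - 2893/(-1/55) = (40 + 196)*(1/3204773) - 2893*(-55) = 236*(1/3204773) + 159115 = 236/3204773 + 159115 = 509927456131/3204773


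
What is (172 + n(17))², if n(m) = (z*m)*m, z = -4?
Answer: 968256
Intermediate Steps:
n(m) = -4*m² (n(m) = (-4*m)*m = -4*m²)
(172 + n(17))² = (172 - 4*17²)² = (172 - 4*289)² = (172 - 1156)² = (-984)² = 968256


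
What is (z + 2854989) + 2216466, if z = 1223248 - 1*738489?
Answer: 5556214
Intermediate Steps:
z = 484759 (z = 1223248 - 738489 = 484759)
(z + 2854989) + 2216466 = (484759 + 2854989) + 2216466 = 3339748 + 2216466 = 5556214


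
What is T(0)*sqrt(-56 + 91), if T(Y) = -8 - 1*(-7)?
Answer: -sqrt(35) ≈ -5.9161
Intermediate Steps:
T(Y) = -1 (T(Y) = -8 + 7 = -1)
T(0)*sqrt(-56 + 91) = -sqrt(-56 + 91) = -sqrt(35)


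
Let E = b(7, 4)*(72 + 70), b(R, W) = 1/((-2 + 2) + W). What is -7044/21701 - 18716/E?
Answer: -812811956/1540771 ≈ -527.54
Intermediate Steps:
b(R, W) = 1/W (b(R, W) = 1/(0 + W) = 1/W)
E = 71/2 (E = (72 + 70)/4 = (1/4)*142 = 71/2 ≈ 35.500)
-7044/21701 - 18716/E = -7044/21701 - 18716/71/2 = -7044*1/21701 - 18716*2/71 = -7044/21701 - 37432/71 = -812811956/1540771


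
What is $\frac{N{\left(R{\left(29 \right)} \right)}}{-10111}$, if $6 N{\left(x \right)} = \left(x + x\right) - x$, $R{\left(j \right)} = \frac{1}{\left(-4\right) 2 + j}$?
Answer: $- \frac{1}{1273986} \approx -7.8494 \cdot 10^{-7}$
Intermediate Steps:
$R{\left(j \right)} = \frac{1}{-8 + j}$
$N{\left(x \right)} = \frac{x}{6}$ ($N{\left(x \right)} = \frac{\left(x + x\right) - x}{6} = \frac{2 x - x}{6} = \frac{x}{6}$)
$\frac{N{\left(R{\left(29 \right)} \right)}}{-10111} = \frac{\frac{1}{6} \frac{1}{-8 + 29}}{-10111} = \frac{1}{6 \cdot 21} \left(- \frac{1}{10111}\right) = \frac{1}{6} \cdot \frac{1}{21} \left(- \frac{1}{10111}\right) = \frac{1}{126} \left(- \frac{1}{10111}\right) = - \frac{1}{1273986}$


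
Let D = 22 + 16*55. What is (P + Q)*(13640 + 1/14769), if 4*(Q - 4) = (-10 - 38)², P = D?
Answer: 99515885534/4923 ≈ 2.0214e+7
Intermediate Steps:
D = 902 (D = 22 + 880 = 902)
P = 902
Q = 580 (Q = 4 + (-10 - 38)²/4 = 4 + (¼)*(-48)² = 4 + (¼)*2304 = 4 + 576 = 580)
(P + Q)*(13640 + 1/14769) = (902 + 580)*(13640 + 1/14769) = 1482*(13640 + 1/14769) = 1482*(201449161/14769) = 99515885534/4923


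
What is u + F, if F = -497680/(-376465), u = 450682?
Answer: 33933299362/75293 ≈ 4.5068e+5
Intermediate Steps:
F = 99536/75293 (F = -497680*(-1/376465) = 99536/75293 ≈ 1.3220)
u + F = 450682 + 99536/75293 = 33933299362/75293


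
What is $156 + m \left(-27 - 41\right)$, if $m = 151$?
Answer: $-10112$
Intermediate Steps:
$156 + m \left(-27 - 41\right) = 156 + 151 \left(-27 - 41\right) = 156 + 151 \left(-68\right) = 156 - 10268 = -10112$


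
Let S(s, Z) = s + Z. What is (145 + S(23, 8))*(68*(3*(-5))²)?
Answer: 2692800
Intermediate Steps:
S(s, Z) = Z + s
(145 + S(23, 8))*(68*(3*(-5))²) = (145 + (8 + 23))*(68*(3*(-5))²) = (145 + 31)*(68*(-15)²) = 176*(68*225) = 176*15300 = 2692800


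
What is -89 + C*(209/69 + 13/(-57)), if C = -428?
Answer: -562765/437 ≈ -1287.8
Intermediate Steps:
-89 + C*(209/69 + 13/(-57)) = -89 - 428*(209/69 + 13/(-57)) = -89 - 428*(209*(1/69) + 13*(-1/57)) = -89 - 428*(209/69 - 13/57) = -89 - 428*1224/437 = -89 - 523872/437 = -562765/437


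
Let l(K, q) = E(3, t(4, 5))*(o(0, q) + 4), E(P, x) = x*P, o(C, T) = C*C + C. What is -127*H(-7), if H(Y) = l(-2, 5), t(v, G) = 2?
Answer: -3048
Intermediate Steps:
o(C, T) = C + C**2 (o(C, T) = C**2 + C = C + C**2)
E(P, x) = P*x
l(K, q) = 24 (l(K, q) = (3*2)*(0*(1 + 0) + 4) = 6*(0*1 + 4) = 6*(0 + 4) = 6*4 = 24)
H(Y) = 24
-127*H(-7) = -127*24 = -3048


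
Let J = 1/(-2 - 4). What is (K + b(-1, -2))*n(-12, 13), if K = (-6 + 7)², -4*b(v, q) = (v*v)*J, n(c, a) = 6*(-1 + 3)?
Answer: 25/2 ≈ 12.500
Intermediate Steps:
J = -⅙ (J = 1/(-6) = -⅙ ≈ -0.16667)
n(c, a) = 12 (n(c, a) = 6*2 = 12)
b(v, q) = v²/24 (b(v, q) = -v*v*(-1)/(4*6) = -v²*(-1)/(4*6) = -(-1)*v²/24 = v²/24)
K = 1 (K = 1² = 1)
(K + b(-1, -2))*n(-12, 13) = (1 + (1/24)*(-1)²)*12 = (1 + (1/24)*1)*12 = (1 + 1/24)*12 = (25/24)*12 = 25/2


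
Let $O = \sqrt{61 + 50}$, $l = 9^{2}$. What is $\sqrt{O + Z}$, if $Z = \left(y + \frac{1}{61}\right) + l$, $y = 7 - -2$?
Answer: $\frac{\sqrt{334951 + 3721 \sqrt{111}}}{61} \approx 10.028$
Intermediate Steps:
$l = 81$
$O = \sqrt{111} \approx 10.536$
$y = 9$ ($y = 7 + 2 = 9$)
$Z = \frac{5491}{61}$ ($Z = \left(9 + \frac{1}{61}\right) + 81 = \frac{550}{61} + 81 = \frac{5491}{61} \approx 90.016$)
$\sqrt{O + Z} = \sqrt{\sqrt{111} + \frac{5491}{61}} = \sqrt{\frac{5491}{61} + \sqrt{111}}$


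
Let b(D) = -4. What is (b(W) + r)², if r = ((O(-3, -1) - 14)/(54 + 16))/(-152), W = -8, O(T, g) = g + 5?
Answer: 18105025/1132096 ≈ 15.992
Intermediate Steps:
O(T, g) = 5 + g
r = 1/1064 (r = (((5 - 1) - 14)/(54 + 16))/(-152) = ((4 - 14)/70)*(-1/152) = -10*1/70*(-1/152) = -⅐*(-1/152) = 1/1064 ≈ 0.00093985)
(b(W) + r)² = (-4 + 1/1064)² = (-4255/1064)² = 18105025/1132096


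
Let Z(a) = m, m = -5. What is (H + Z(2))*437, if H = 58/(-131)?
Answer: -311581/131 ≈ -2378.5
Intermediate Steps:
Z(a) = -5
H = -58/131 (H = 58*(-1/131) = -58/131 ≈ -0.44275)
(H + Z(2))*437 = (-58/131 - 5)*437 = -713/131*437 = -311581/131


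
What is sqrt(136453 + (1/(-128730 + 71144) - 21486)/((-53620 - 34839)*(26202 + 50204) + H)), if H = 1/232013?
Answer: sqrt(1112706263635938175952238870846286554580480134)/90302281345225125186 ≈ 369.40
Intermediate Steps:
H = 1/232013 ≈ 4.3101e-6
sqrt(136453 + (1/(-128730 + 71144) - 21486)/((-53620 - 34839)*(26202 + 50204) + H)) = sqrt(136453 + (1/(-128730 + 71144) - 21486)/((-53620 - 34839)*(26202 + 50204) + 1/232013)) = sqrt(136453 + (1/(-57586) - 21486)/(-88459*76406 + 1/232013)) = sqrt(136453 + (-1/57586 - 21486)/(-6758798354 + 1/232013)) = sqrt(136453 - 1237292797/(57586*(-1568129082506601/232013))) = sqrt(136453 - 1237292797/57586*(-232013/1568129082506601)) = sqrt(136453 + 287068013710361/90302281345225125186) = sqrt(12322017196687072020715619/90302281345225125186) = sqrt(1112706263635938175952238870846286554580480134)/90302281345225125186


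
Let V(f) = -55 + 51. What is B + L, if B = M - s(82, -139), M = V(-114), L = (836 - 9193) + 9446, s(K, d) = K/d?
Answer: 150897/139 ≈ 1085.6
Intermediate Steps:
V(f) = -4
L = 1089 (L = -8357 + 9446 = 1089)
M = -4
B = -474/139 (B = -4 - 82/(-139) = -4 - 82*(-1)/139 = -4 - 1*(-82/139) = -4 + 82/139 = -474/139 ≈ -3.4101)
B + L = -474/139 + 1089 = 150897/139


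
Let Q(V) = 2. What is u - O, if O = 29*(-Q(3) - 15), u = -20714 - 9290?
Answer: -29511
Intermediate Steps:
u = -30004
O = -493 (O = 29*(-1*2 - 15) = 29*(-2 - 15) = 29*(-17) = -493)
u - O = -30004 - 1*(-493) = -30004 + 493 = -29511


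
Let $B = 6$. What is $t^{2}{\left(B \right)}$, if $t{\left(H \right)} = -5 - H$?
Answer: $121$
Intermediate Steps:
$t^{2}{\left(B \right)} = \left(-5 - 6\right)^{2} = \left(-11\right)^{2} = 121$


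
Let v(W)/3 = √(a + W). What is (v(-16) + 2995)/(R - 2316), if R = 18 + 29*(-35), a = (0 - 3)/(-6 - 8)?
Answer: -2995/3313 - 3*I*√3094/46382 ≈ -0.90401 - 0.0035978*I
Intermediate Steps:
a = 3/14 (a = -3/(-14) = -3*(-1/14) = 3/14 ≈ 0.21429)
R = -997 (R = 18 - 1015 = -997)
v(W) = 3*√(3/14 + W)
(v(-16) + 2995)/(R - 2316) = (3*√(42 + 196*(-16))/14 + 2995)/(-997 - 2316) = (3*√(42 - 3136)/14 + 2995)/(-3313) = (3*√(-3094)/14 + 2995)*(-1/3313) = (3*(I*√3094)/14 + 2995)*(-1/3313) = (3*I*√3094/14 + 2995)*(-1/3313) = (2995 + 3*I*√3094/14)*(-1/3313) = -2995/3313 - 3*I*√3094/46382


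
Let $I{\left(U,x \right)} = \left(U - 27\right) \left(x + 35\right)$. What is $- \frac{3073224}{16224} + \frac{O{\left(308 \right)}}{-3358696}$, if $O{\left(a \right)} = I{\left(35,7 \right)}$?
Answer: $- \frac{53760576079}{283809812} \approx -189.42$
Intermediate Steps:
$I{\left(U,x \right)} = \left(-27 + U\right) \left(35 + x\right)$
$O{\left(a \right)} = 336$ ($O{\left(a \right)} = -945 - 189 + 35 \cdot 35 + 35 \cdot 7 = -945 - 189 + 1225 + 245 = 336$)
$- \frac{3073224}{16224} + \frac{O{\left(308 \right)}}{-3358696} = - \frac{3073224}{16224} + \frac{336}{-3358696} = \left(-3073224\right) \frac{1}{16224} + 336 \left(- \frac{1}{3358696}\right) = - \frac{128051}{676} - \frac{42}{419837} = - \frac{53760576079}{283809812}$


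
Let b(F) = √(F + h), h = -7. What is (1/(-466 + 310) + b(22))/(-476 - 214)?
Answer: 1/107640 - √15/690 ≈ -0.0056037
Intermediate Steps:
b(F) = √(-7 + F) (b(F) = √(F - 7) = √(-7 + F))
(1/(-466 + 310) + b(22))/(-476 - 214) = (1/(-466 + 310) + √(-7 + 22))/(-476 - 214) = (1/(-156) + √15)/(-690) = (-1/156 + √15)*(-1/690) = 1/107640 - √15/690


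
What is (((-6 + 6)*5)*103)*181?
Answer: 0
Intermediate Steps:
(((-6 + 6)*5)*103)*181 = ((0*5)*103)*181 = (0*103)*181 = 0*181 = 0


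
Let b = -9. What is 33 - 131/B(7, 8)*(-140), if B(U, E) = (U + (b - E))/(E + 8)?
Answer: -29311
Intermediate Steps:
B(U, E) = (-9 + U - E)/(8 + E) (B(U, E) = (U + (-9 - E))/(E + 8) = (-9 + U - E)/(8 + E))
33 - 131/B(7, 8)*(-140) = 33 - 131*(8 + 8)/(-9 + 7 - 1*8)*(-140) = 33 - 131*16/(-9 + 7 - 8)*(-140) = 33 - 131/((1/16)*(-10))*(-140) = 33 - 131/(-5/8)*(-140) = 33 - 131*(-8/5)*(-140) = 33 + (1048/5)*(-140) = 33 - 29344 = -29311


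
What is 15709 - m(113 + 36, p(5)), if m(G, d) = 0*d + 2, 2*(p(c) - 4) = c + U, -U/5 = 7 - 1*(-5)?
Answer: 15707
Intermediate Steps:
U = -60 (U = -5*(7 - 1*(-5)) = -5*(7 + 5) = -5*12 = -60)
p(c) = -26 + c/2 (p(c) = 4 + (c - 60)/2 = 4 + (-60 + c)/2 = 4 + (-30 + c/2) = -26 + c/2)
m(G, d) = 2 (m(G, d) = 0 + 2 = 2)
15709 - m(113 + 36, p(5)) = 15709 - 1*2 = 15709 - 2 = 15707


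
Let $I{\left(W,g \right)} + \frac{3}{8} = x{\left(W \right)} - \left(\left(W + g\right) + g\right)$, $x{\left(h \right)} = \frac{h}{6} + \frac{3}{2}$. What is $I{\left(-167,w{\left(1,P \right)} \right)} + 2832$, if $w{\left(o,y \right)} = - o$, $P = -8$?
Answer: $\frac{71383}{24} \approx 2974.3$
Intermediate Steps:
$x{\left(h \right)} = \frac{3}{2} + \frac{h}{6}$ ($x{\left(h \right)} = h \frac{1}{6} + 3 \cdot \frac{1}{2} = \frac{h}{6} + \frac{3}{2} = \frac{3}{2} + \frac{h}{6}$)
$I{\left(W,g \right)} = \frac{9}{8} - 2 g - \frac{5 W}{6}$ ($I{\left(W,g \right)} = - \frac{3}{8} - \left(- \frac{3}{2} + 2 g + \frac{5 W}{6}\right) = \frac{9}{8} - 2 g - \frac{5 W}{6}$)
$I{\left(-167,w{\left(1,P \right)} \right)} + 2832 = \left(\frac{9}{8} - 2 \left(\left(-1\right) 1\right) - - \frac{835}{6}\right) + 2832 = \left(\frac{9}{8} - -2 + \frac{835}{6}\right) + 2832 = \left(\frac{9}{8} + 2 + \frac{835}{6}\right) + 2832 = \frac{3415}{24} + 2832 = \frac{71383}{24}$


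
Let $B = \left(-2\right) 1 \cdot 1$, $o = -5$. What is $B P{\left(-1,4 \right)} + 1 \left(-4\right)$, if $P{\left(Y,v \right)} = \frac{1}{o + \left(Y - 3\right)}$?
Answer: $- \frac{34}{9} \approx -3.7778$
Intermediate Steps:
$B = -2$ ($B = \left(-2\right) 1 = -2$)
$P{\left(Y,v \right)} = \frac{1}{-8 + Y}$ ($P{\left(Y,v \right)} = \frac{1}{-5 + \left(Y - 3\right)} = \frac{1}{-5 + \left(-3 + Y\right)} = \frac{1}{-8 + Y}$)
$B P{\left(-1,4 \right)} + 1 \left(-4\right) = - \frac{2}{-8 - 1} + 1 \left(-4\right) = - \frac{2}{-9} - 4 = \left(-2\right) \left(- \frac{1}{9}\right) - 4 = \frac{2}{9} - 4 = - \frac{34}{9}$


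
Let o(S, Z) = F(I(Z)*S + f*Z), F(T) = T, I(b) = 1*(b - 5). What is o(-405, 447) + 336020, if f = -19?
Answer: 148517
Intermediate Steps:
I(b) = -5 + b (I(b) = 1*(-5 + b) = -5 + b)
o(S, Z) = -19*Z + S*(-5 + Z) (o(S, Z) = (-5 + Z)*S - 19*Z = S*(-5 + Z) - 19*Z = -19*Z + S*(-5 + Z))
o(-405, 447) + 336020 = (-19*447 - 405*(-5 + 447)) + 336020 = (-8493 - 405*442) + 336020 = (-8493 - 179010) + 336020 = -187503 + 336020 = 148517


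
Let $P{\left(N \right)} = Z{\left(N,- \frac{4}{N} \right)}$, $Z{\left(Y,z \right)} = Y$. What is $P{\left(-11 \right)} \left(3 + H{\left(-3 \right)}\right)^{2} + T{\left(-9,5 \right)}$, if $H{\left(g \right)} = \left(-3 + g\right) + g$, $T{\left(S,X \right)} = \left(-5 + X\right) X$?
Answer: $-396$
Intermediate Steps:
$T{\left(S,X \right)} = X \left(-5 + X\right)$
$P{\left(N \right)} = N$
$H{\left(g \right)} = -3 + 2 g$
$P{\left(-11 \right)} \left(3 + H{\left(-3 \right)}\right)^{2} + T{\left(-9,5 \right)} = - 11 \left(3 + \left(-3 + 2 \left(-3\right)\right)\right)^{2} + 5 \left(-5 + 5\right) = - 11 \left(3 - 9\right)^{2} + 5 \cdot 0 = - 11 \left(3 - 9\right)^{2} + 0 = - 11 \left(-6\right)^{2} + 0 = \left(-11\right) 36 + 0 = -396 + 0 = -396$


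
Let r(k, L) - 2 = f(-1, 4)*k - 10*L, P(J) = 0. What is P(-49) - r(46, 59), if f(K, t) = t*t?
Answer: -148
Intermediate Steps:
f(K, t) = t²
r(k, L) = 2 - 10*L + 16*k (r(k, L) = 2 + (4²*k - 10*L) = 2 + (16*k - 10*L) = 2 + (-10*L + 16*k) = 2 - 10*L + 16*k)
P(-49) - r(46, 59) = 0 - (2 - 10*59 + 16*46) = 0 - (2 - 590 + 736) = 0 - 1*148 = 0 - 148 = -148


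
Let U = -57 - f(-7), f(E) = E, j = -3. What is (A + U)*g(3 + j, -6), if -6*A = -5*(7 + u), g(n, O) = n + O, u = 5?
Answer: 240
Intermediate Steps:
g(n, O) = O + n
A = 10 (A = -(-5)*(7 + 5)/6 = -(-5)*12/6 = -⅙*(-60) = 10)
U = -50 (U = -57 - 1*(-7) = -57 + 7 = -50)
(A + U)*g(3 + j, -6) = (10 - 50)*(-6 + (3 - 3)) = -40*(-6 + 0) = -40*(-6) = 240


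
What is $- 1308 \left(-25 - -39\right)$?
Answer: $-18312$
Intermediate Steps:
$- 1308 \left(-25 - -39\right) = - 1308 \left(-25 + 39\right) = \left(-1308\right) 14 = -18312$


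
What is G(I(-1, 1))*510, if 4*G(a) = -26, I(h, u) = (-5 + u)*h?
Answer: -3315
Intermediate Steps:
I(h, u) = h*(-5 + u)
G(a) = -13/2 (G(a) = (¼)*(-26) = -13/2)
G(I(-1, 1))*510 = -13/2*510 = -3315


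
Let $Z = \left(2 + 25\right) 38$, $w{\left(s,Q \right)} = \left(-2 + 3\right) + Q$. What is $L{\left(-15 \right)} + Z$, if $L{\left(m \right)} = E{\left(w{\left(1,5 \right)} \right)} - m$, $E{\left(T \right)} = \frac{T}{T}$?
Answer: $1042$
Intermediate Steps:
$w{\left(s,Q \right)} = 1 + Q$
$E{\left(T \right)} = 1$
$Z = 1026$ ($Z = 27 \cdot 38 = 1026$)
$L{\left(m \right)} = 1 - m$
$L{\left(-15 \right)} + Z = \left(1 - -15\right) + 1026 = \left(1 + 15\right) + 1026 = 16 + 1026 = 1042$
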